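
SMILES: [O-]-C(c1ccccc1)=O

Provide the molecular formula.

Heavy atoms from the SMILES: 7 C, 2 O.
Implicit hydrogens by atom environment:
  5 × C (aromatic): 1 H each → 5
  1 × C (aromatic): no H
  1 × C: no H
  1 × O: no H
  1 × O (charge -1): no H
  Total hydrogens = 5.
Net charge -1.
Molecular formula: C7H5O2-

C7H5O2-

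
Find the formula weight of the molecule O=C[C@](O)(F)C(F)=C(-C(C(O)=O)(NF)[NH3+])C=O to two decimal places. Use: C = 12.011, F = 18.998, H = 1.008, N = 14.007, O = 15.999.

Molecular formula: C7H8F3N2O5+.
M = 7×12.011 + 3×18.998 + 8×1.008 + 2×14.007 + 5×15.999 = 257.14 g/mol.

257.14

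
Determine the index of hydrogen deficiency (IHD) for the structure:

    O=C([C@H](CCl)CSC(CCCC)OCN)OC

1

Molecular formula from the SMILES: C11H22ClNO3S.
DoU = (2C + 2 + N − H − X)/2 = (2·11 + 2 + 1 − 22 − 1)/2 = 2/2 = 1.
(Structurally: 0 ring(s) + 1 π bond(s) = 1.)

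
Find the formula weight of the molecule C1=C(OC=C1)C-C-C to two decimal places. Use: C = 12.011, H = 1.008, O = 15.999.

110.16

Molecular formula: C7H10O.
M = 7×12.011 + 10×1.008 + 1×15.999 = 110.16 g/mol.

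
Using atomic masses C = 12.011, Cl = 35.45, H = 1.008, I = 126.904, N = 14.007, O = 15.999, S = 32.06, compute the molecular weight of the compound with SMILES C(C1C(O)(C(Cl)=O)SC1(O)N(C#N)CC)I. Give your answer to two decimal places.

Molecular formula: C8H10ClIN2O3S.
M = 8×12.011 + 1×35.45 + 10×1.008 + 1×126.904 + 2×14.007 + 3×15.999 + 1×32.06 = 376.59 g/mol.

376.59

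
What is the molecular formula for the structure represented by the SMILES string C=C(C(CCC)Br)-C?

C7H13Br

Heavy atoms from the SMILES: 1 Br, 7 C.
Implicit hydrogens by atom environment:
  3 × C: 2 H each → 6
  2 × C: 3 H each → 6
  1 × Br: no H
  1 × C: 1 H
  1 × C: no H
  Total hydrogens = 13.
Molecular formula: C7H13Br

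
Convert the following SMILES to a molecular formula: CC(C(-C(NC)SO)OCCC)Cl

Heavy atoms from the SMILES: 8 C, 1 Cl, 1 N, 2 O, 1 S.
Implicit hydrogens by atom environment:
  3 × C: 3 H each → 9
  3 × C: 1 H each → 3
  2 × C: 2 H each → 4
  1 × Cl: no H
  1 × N: 1 H
  1 × O: 1 H
  1 × O: no H
  1 × S: no H
  Total hydrogens = 18.
Molecular formula: C8H18ClNO2S

C8H18ClNO2S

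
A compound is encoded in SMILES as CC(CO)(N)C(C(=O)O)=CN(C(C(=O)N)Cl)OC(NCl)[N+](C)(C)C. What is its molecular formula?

Heavy atoms from the SMILES: 12 C, 2 Cl, 5 N, 5 O.
Implicit hydrogens by atom environment:
  4 × C: 3 H each → 12
  4 × C: no H
  3 × C: 1 H each → 3
  3 × O: no H
  2 × Cl: no H
  2 × N: 2 H each → 4
  2 × O: 1 H each → 2
  1 × C: 2 H
  1 × N: 1 H
  1 × N: no H
  1 × N (charge +1): no H
  Total hydrogens = 24.
Net charge +1.
Molecular formula: C12H24Cl2N5O5+

C12H24Cl2N5O5+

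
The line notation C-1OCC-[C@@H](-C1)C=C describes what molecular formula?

Heavy atoms from the SMILES: 7 C, 1 O.
Implicit hydrogens by atom environment:
  5 × C: 2 H each → 10
  2 × C: 1 H each → 2
  1 × O: no H
  Total hydrogens = 12.
Molecular formula: C7H12O

C7H12O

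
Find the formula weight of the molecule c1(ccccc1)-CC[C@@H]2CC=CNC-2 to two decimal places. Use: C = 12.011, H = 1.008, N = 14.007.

187.29

Molecular formula: C13H17N.
M = 13×12.011 + 17×1.008 + 1×14.007 = 187.29 g/mol.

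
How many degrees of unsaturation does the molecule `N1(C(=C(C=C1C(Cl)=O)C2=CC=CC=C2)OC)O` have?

8

Molecular formula from the SMILES: C12H10ClNO3.
DoU = (2C + 2 + N − H − X)/2 = (2·12 + 2 + 1 − 10 − 1)/2 = 16/2 = 8.
(Structurally: 2 ring(s) + 6 π bond(s) = 8.)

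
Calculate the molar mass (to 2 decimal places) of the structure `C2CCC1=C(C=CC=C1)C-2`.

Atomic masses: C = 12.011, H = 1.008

132.21

Molecular formula: C10H12.
M = 10×12.011 + 12×1.008 = 132.21 g/mol.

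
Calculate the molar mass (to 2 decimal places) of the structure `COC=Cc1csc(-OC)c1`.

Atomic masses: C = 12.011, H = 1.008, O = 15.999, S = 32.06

170.23

Molecular formula: C8H10O2S.
M = 8×12.011 + 10×1.008 + 2×15.999 + 1×32.06 = 170.23 g/mol.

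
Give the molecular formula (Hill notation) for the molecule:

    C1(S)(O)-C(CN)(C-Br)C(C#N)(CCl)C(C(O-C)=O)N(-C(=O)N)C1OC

C13H20BrClN4O5S

Heavy atoms from the SMILES: 1 Br, 13 C, 1 Cl, 4 N, 5 O, 1 S.
Implicit hydrogens by atom environment:
  6 × C: no H
  4 × O: no H
  3 × C: 2 H each → 6
  2 × C: 3 H each → 6
  2 × C: 1 H each → 2
  2 × N: 2 H each → 4
  2 × N: no H
  1 × Br: no H
  1 × Cl: no H
  1 × O: 1 H
  1 × S: 1 H
  Total hydrogens = 20.
Molecular formula: C13H20BrClN4O5S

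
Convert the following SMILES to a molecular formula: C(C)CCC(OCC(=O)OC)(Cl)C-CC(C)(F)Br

Heavy atoms from the SMILES: 1 Br, 12 C, 1 Cl, 1 F, 3 O.
Implicit hydrogens by atom environment:
  6 × C: 2 H each → 12
  3 × C: 3 H each → 9
  3 × C: no H
  3 × O: no H
  1 × Br: no H
  1 × Cl: no H
  1 × F: no H
  Total hydrogens = 21.
Molecular formula: C12H21BrClFO3

C12H21BrClFO3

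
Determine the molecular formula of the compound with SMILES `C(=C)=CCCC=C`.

Heavy atoms from the SMILES: 7 C.
Implicit hydrogens by atom environment:
  4 × C: 2 H each → 8
  2 × C: 1 H each → 2
  1 × C: no H
  Total hydrogens = 10.
Molecular formula: C7H10

C7H10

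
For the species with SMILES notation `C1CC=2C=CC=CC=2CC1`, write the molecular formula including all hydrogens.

Heavy atoms from the SMILES: 10 C.
Implicit hydrogens by atom environment:
  4 × C: 2 H each → 8
  4 × C (aromatic): 1 H each → 4
  2 × C (aromatic): no H
  Total hydrogens = 12.
Molecular formula: C10H12

C10H12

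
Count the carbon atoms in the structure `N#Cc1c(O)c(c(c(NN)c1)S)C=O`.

8

The symbol for carbon appears 8 times in the SMILES. Lowercase c denotes aromatic carbon and counts toward C.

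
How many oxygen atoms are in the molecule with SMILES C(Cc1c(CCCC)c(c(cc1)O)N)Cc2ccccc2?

The symbol for oxygen appears 1 time in the SMILES.

1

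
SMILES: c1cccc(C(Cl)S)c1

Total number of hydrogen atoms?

7

Hydrogens are implicit in SMILES; fill each atom to its normal valence:
  5 × C (aromatic): 1 H each → 5
  1 × C: 1 H
  1 × C (aromatic): no H
  1 × Cl: no H
  1 × S: 1 H
  Total hydrogens = 7.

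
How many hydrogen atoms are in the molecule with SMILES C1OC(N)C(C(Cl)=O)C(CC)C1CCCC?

22

Hydrogens are implicit in SMILES; fill each atom to its normal valence:
  5 × C: 2 H each → 10
  4 × C: 1 H each → 4
  2 × C: 3 H each → 6
  2 × O: no H
  1 × C: no H
  1 × Cl: no H
  1 × N: 2 H
  Total hydrogens = 22.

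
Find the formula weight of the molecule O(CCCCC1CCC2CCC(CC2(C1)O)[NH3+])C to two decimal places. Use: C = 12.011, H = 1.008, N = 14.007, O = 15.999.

256.41

Molecular formula: C15H30NO2+.
M = 15×12.011 + 30×1.008 + 1×14.007 + 2×15.999 = 256.41 g/mol.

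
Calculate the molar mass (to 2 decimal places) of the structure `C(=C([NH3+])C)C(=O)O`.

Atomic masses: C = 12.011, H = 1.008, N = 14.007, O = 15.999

Molecular formula: C4H8NO2+.
M = 4×12.011 + 8×1.008 + 1×14.007 + 2×15.999 = 102.11 g/mol.

102.11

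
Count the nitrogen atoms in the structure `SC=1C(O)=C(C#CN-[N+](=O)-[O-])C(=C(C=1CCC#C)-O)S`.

The symbol for nitrogen appears 2 times in the SMILES.

2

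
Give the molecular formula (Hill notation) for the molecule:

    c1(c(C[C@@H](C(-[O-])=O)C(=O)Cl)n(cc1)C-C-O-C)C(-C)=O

Heavy atoms from the SMILES: 13 C, 1 Cl, 1 N, 5 O.
Implicit hydrogens by atom environment:
  4 × O: no H
  3 × C: 2 H each → 6
  3 × C: no H
  2 × C: 3 H each → 6
  2 × C (aromatic): 1 H each → 2
  2 × C (aromatic): no H
  1 × C: 1 H
  1 × Cl: no H
  1 × N (aromatic): no H
  1 × O (charge -1): no H
  Total hydrogens = 15.
Net charge -1.
Molecular formula: C13H15ClNO5-

C13H15ClNO5-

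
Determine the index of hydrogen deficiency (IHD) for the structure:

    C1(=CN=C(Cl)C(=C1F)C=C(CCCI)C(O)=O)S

Molecular formula from the SMILES: C11H10ClFINO2S.
DoU = (2C + 2 + N − H − X)/2 = (2·11 + 2 + 1 − 10 − 3)/2 = 12/2 = 6.
(Structurally: 1 ring(s) + 5 π bond(s) = 6.)

6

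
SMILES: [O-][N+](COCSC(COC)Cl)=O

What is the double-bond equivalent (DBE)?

Molecular formula from the SMILES: C5H10ClNO4S.
DoU = (2C + 2 + N − H − X)/2 = (2·5 + 2 + 1 − 10 − 1)/2 = 2/2 = 1.
(Structurally: 0 ring(s) + 1 π bond(s) = 1.)

1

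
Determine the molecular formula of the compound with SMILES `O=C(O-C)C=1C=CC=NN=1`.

C6H6N2O2

Heavy atoms from the SMILES: 6 C, 2 N, 2 O.
Implicit hydrogens by atom environment:
  3 × C (aromatic): 1 H each → 3
  2 × N (aromatic): no H
  2 × O: no H
  1 × C: 3 H
  1 × C (aromatic): no H
  1 × C: no H
  Total hydrogens = 6.
Molecular formula: C6H6N2O2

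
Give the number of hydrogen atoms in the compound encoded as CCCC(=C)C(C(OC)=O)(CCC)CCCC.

Hydrogens are implicit in SMILES; fill each atom to its normal valence:
  8 × C: 2 H each → 16
  4 × C: 3 H each → 12
  3 × C: no H
  2 × O: no H
  Total hydrogens = 28.

28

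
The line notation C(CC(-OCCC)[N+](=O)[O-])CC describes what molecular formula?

C8H17NO3

Heavy atoms from the SMILES: 8 C, 1 N, 3 O.
Implicit hydrogens by atom environment:
  5 × C: 2 H each → 10
  2 × C: 3 H each → 6
  2 × O: no H
  1 × C: 1 H
  1 × N (charge +1): no H
  1 × O (charge -1): no H
  Total hydrogens = 17.
Molecular formula: C8H17NO3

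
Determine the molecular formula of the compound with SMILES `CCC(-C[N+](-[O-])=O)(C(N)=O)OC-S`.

C6H12N2O4S

Heavy atoms from the SMILES: 6 C, 2 N, 4 O, 1 S.
Implicit hydrogens by atom environment:
  3 × C: 2 H each → 6
  3 × O: no H
  2 × C: no H
  1 × C: 3 H
  1 × N: 2 H
  1 × N (charge +1): no H
  1 × O (charge -1): no H
  1 × S: 1 H
  Total hydrogens = 12.
Molecular formula: C6H12N2O4S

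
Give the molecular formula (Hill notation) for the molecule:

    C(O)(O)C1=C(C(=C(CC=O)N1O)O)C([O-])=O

Heavy atoms from the SMILES: 8 C, 1 N, 7 O.
Implicit hydrogens by atom environment:
  4 × C (aromatic): no H
  4 × O: 1 H each → 4
  2 × C: 1 H each → 2
  2 × O: no H
  1 × C: 2 H
  1 × C: no H
  1 × N (aromatic): no H
  1 × O (charge -1): no H
  Total hydrogens = 8.
Net charge -1.
Molecular formula: C8H8NO7-

C8H8NO7-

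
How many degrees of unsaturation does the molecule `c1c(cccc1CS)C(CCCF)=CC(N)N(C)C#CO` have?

7

Molecular formula from the SMILES: C16H21FN2OS.
DoU = (2C + 2 + N − H − X)/2 = (2·16 + 2 + 2 − 21 − 1)/2 = 14/2 = 7.
(Structurally: 1 ring(s) + 6 π bond(s) = 7.)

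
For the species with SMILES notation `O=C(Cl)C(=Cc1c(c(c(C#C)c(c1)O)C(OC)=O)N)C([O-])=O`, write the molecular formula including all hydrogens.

C14H9ClNO6-

Heavy atoms from the SMILES: 14 C, 1 Cl, 1 N, 6 O.
Implicit hydrogens by atom environment:
  5 × C (aromatic): no H
  5 × C: no H
  4 × O: no H
  2 × C: 1 H each → 2
  1 × C: 3 H
  1 × C (aromatic): 1 H
  1 × Cl: no H
  1 × N: 2 H
  1 × O: 1 H
  1 × O (charge -1): no H
  Total hydrogens = 9.
Net charge -1.
Molecular formula: C14H9ClNO6-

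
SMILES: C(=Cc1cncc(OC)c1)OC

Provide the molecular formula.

C9H11NO2

Heavy atoms from the SMILES: 9 C, 1 N, 2 O.
Implicit hydrogens by atom environment:
  3 × C (aromatic): 1 H each → 3
  2 × C: 3 H each → 6
  2 × C: 1 H each → 2
  2 × C (aromatic): no H
  2 × O: no H
  1 × N (aromatic): no H
  Total hydrogens = 11.
Molecular formula: C9H11NO2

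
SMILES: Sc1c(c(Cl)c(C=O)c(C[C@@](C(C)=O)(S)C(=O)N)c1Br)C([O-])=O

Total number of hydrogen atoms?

10

Hydrogens are implicit in SMILES; fill each atom to its normal valence:
  6 × C (aromatic): no H
  4 × C: no H
  4 × O: no H
  2 × S: 1 H each → 2
  1 × Br: no H
  1 × C: 3 H
  1 × C: 2 H
  1 × C: 1 H
  1 × Cl: no H
  1 × N: 2 H
  1 × O (charge -1): no H
  Total hydrogens = 10.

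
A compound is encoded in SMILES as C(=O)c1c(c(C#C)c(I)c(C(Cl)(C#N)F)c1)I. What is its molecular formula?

C11H3ClFI2NO

Heavy atoms from the SMILES: 11 C, 1 Cl, 1 F, 2 I, 1 N, 1 O.
Implicit hydrogens by atom environment:
  5 × C (aromatic): no H
  3 × C: no H
  2 × C: 1 H each → 2
  2 × I: no H
  1 × C (aromatic): 1 H
  1 × Cl: no H
  1 × F: no H
  1 × N: no H
  1 × O: no H
  Total hydrogens = 3.
Molecular formula: C11H3ClFI2NO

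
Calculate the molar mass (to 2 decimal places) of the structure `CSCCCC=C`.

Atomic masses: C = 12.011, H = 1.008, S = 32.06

Molecular formula: C6H12S.
M = 6×12.011 + 12×1.008 + 1×32.06 = 116.22 g/mol.

116.22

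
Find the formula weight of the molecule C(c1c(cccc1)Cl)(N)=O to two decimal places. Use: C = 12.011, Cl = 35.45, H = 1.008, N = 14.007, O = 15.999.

155.58

Molecular formula: C7H6ClNO.
M = 7×12.011 + 1×35.45 + 6×1.008 + 1×14.007 + 1×15.999 = 155.58 g/mol.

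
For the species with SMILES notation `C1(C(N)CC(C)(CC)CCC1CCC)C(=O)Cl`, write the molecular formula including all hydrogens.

C14H26ClNO

Heavy atoms from the SMILES: 14 C, 1 Cl, 1 N, 1 O.
Implicit hydrogens by atom environment:
  6 × C: 2 H each → 12
  3 × C: 3 H each → 9
  3 × C: 1 H each → 3
  2 × C: no H
  1 × Cl: no H
  1 × N: 2 H
  1 × O: no H
  Total hydrogens = 26.
Molecular formula: C14H26ClNO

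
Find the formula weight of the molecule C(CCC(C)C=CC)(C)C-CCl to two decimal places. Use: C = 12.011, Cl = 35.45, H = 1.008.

Molecular formula: C11H21Cl.
M = 11×12.011 + 1×35.45 + 21×1.008 = 188.74 g/mol.

188.74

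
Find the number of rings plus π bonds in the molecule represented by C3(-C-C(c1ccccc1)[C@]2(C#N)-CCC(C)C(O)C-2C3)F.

8

Molecular formula from the SMILES: C18H22FNO.
DoU = (2C + 2 + N − H − X)/2 = (2·18 + 2 + 1 − 22 − 1)/2 = 16/2 = 8.
(Structurally: 3 ring(s) + 5 π bond(s) = 8.)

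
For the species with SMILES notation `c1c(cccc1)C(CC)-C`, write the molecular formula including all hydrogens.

Heavy atoms from the SMILES: 10 C.
Implicit hydrogens by atom environment:
  5 × C (aromatic): 1 H each → 5
  2 × C: 3 H each → 6
  1 × C: 2 H
  1 × C: 1 H
  1 × C (aromatic): no H
  Total hydrogens = 14.
Molecular formula: C10H14

C10H14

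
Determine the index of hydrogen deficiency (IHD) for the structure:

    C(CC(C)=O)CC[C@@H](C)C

Molecular formula from the SMILES: C9H18O.
DoU = (2C + 2 + N − H − X)/2 = (2·9 + 2 + 0 − 18 − 0)/2 = 2/2 = 1.
(Structurally: 0 ring(s) + 1 π bond(s) = 1.)

1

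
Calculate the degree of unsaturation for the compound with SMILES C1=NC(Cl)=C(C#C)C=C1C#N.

8

Molecular formula from the SMILES: C8H3ClN2.
DoU = (2C + 2 + N − H − X)/2 = (2·8 + 2 + 2 − 3 − 1)/2 = 16/2 = 8.
(Structurally: 1 ring(s) + 7 π bond(s) = 8.)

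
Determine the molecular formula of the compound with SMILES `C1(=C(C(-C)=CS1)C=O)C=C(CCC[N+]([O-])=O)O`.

C11H13NO4S

Heavy atoms from the SMILES: 11 C, 1 N, 4 O, 1 S.
Implicit hydrogens by atom environment:
  3 × C: 2 H each → 6
  3 × C (aromatic): no H
  2 × C: 1 H each → 2
  2 × O: no H
  1 × C: 3 H
  1 × C (aromatic): 1 H
  1 × C: no H
  1 × N (charge +1): no H
  1 × O: 1 H
  1 × O (charge -1): no H
  1 × S (aromatic): no H
  Total hydrogens = 13.
Molecular formula: C11H13NO4S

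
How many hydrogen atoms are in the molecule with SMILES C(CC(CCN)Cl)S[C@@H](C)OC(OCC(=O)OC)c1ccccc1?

26

Hydrogens are implicit in SMILES; fill each atom to its normal valence:
  5 × C: 2 H each → 10
  5 × C (aromatic): 1 H each → 5
  4 × O: no H
  3 × C: 1 H each → 3
  2 × C: 3 H each → 6
  1 × C (aromatic): no H
  1 × C: no H
  1 × Cl: no H
  1 × N: 2 H
  1 × S: no H
  Total hydrogens = 26.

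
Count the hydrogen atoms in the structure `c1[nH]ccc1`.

Hydrogens are implicit in SMILES; fill each atom to its normal valence:
  4 × C (aromatic): 1 H each → 4
  1 × N (aromatic): 1 H
  Total hydrogens = 5.

5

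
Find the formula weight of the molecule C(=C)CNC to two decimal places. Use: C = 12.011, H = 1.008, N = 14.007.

Molecular formula: C4H9N.
M = 4×12.011 + 9×1.008 + 1×14.007 = 71.12 g/mol.

71.12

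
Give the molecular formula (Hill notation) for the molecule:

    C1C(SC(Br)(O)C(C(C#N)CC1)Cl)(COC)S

Heavy atoms from the SMILES: 1 Br, 10 C, 1 Cl, 1 N, 2 O, 2 S.
Implicit hydrogens by atom environment:
  4 × C: 2 H each → 8
  3 × C: no H
  2 × C: 1 H each → 2
  1 × Br: no H
  1 × C: 3 H
  1 × Cl: no H
  1 × N: no H
  1 × O: 1 H
  1 × O: no H
  1 × S: 1 H
  1 × S: no H
  Total hydrogens = 15.
Molecular formula: C10H15BrClNO2S2

C10H15BrClNO2S2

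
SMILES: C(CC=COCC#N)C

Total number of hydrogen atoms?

11

Hydrogens are implicit in SMILES; fill each atom to its normal valence:
  3 × C: 2 H each → 6
  2 × C: 1 H each → 2
  1 × C: 3 H
  1 × C: no H
  1 × N: no H
  1 × O: no H
  Total hydrogens = 11.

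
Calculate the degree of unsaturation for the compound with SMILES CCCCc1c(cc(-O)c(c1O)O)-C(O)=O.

Molecular formula from the SMILES: C11H14O5.
DoU = (2C + 2 + N − H − X)/2 = (2·11 + 2 + 0 − 14 − 0)/2 = 10/2 = 5.
(Structurally: 1 ring(s) + 4 π bond(s) = 5.)

5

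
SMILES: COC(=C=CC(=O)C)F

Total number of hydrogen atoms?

7

Hydrogens are implicit in SMILES; fill each atom to its normal valence:
  3 × C: no H
  2 × C: 3 H each → 6
  2 × O: no H
  1 × C: 1 H
  1 × F: no H
  Total hydrogens = 7.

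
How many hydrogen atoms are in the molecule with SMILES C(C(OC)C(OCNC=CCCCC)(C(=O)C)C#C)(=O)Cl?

22

Hydrogens are implicit in SMILES; fill each atom to its normal valence:
  4 × C: 2 H each → 8
  4 × C: 1 H each → 4
  4 × C: no H
  4 × O: no H
  3 × C: 3 H each → 9
  1 × Cl: no H
  1 × N: 1 H
  Total hydrogens = 22.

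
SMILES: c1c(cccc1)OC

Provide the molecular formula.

Heavy atoms from the SMILES: 7 C, 1 O.
Implicit hydrogens by atom environment:
  5 × C (aromatic): 1 H each → 5
  1 × C: 3 H
  1 × C (aromatic): no H
  1 × O: no H
  Total hydrogens = 8.
Molecular formula: C7H8O

C7H8O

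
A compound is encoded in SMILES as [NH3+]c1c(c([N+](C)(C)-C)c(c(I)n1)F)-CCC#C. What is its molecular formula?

Heavy atoms from the SMILES: 12 C, 1 F, 1 I, 3 N.
Implicit hydrogens by atom environment:
  5 × C (aromatic): no H
  3 × C: 3 H each → 9
  2 × C: 2 H each → 4
  1 × C: 1 H
  1 × C: no H
  1 × F: no H
  1 × I: no H
  1 × N (charge +1): 3 H
  1 × N (aromatic): no H
  1 × N (charge +1): no H
  Total hydrogens = 17.
Net charge +2.
Molecular formula: [C12H17FIN3]2+

[C12H17FIN3]2+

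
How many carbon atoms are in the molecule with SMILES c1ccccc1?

6

The symbol for carbon appears 6 times in the SMILES. Lowercase c denotes aromatic carbon and counts toward C.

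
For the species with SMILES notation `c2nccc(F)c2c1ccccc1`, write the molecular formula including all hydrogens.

Heavy atoms from the SMILES: 11 C, 1 F, 1 N.
Implicit hydrogens by atom environment:
  8 × C (aromatic): 1 H each → 8
  3 × C (aromatic): no H
  1 × F: no H
  1 × N (aromatic): no H
  Total hydrogens = 8.
Molecular formula: C11H8FN

C11H8FN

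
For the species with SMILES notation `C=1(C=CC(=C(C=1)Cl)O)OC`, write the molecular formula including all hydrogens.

Heavy atoms from the SMILES: 7 C, 1 Cl, 2 O.
Implicit hydrogens by atom environment:
  3 × C (aromatic): 1 H each → 3
  3 × C (aromatic): no H
  1 × C: 3 H
  1 × Cl: no H
  1 × O: 1 H
  1 × O: no H
  Total hydrogens = 7.
Molecular formula: C7H7ClO2

C7H7ClO2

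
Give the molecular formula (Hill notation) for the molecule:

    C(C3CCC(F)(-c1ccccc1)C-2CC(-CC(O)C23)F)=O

Heavy atoms from the SMILES: 17 C, 2 F, 2 O.
Implicit hydrogens by atom environment:
  6 × C: 1 H each → 6
  5 × C (aromatic): 1 H each → 5
  4 × C: 2 H each → 8
  2 × F: no H
  1 × C: no H
  1 × C (aromatic): no H
  1 × O: 1 H
  1 × O: no H
  Total hydrogens = 20.
Molecular formula: C17H20F2O2

C17H20F2O2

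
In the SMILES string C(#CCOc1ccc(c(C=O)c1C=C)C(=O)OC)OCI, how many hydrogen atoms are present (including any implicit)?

Hydrogens are implicit in SMILES; fill each atom to its normal valence:
  5 × O: no H
  4 × C (aromatic): no H
  3 × C: 2 H each → 6
  3 × C: no H
  2 × C (aromatic): 1 H each → 2
  2 × C: 1 H each → 2
  1 × C: 3 H
  1 × I: no H
  Total hydrogens = 13.

13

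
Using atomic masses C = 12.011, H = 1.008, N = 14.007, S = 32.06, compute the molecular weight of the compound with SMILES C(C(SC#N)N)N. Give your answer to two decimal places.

117.17

Molecular formula: C3H7N3S.
M = 3×12.011 + 7×1.008 + 3×14.007 + 1×32.06 = 117.17 g/mol.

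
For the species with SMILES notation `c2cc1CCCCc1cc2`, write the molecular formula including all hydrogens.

Heavy atoms from the SMILES: 10 C.
Implicit hydrogens by atom environment:
  4 × C: 2 H each → 8
  4 × C (aromatic): 1 H each → 4
  2 × C (aromatic): no H
  Total hydrogens = 12.
Molecular formula: C10H12

C10H12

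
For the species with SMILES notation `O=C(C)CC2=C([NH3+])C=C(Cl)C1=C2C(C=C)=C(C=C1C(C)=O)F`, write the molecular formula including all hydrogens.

C17H16ClFNO2+

Heavy atoms from the SMILES: 17 C, 1 Cl, 1 F, 1 N, 2 O.
Implicit hydrogens by atom environment:
  8 × C (aromatic): no H
  2 × C: 3 H each → 6
  2 × C: 2 H each → 4
  2 × C (aromatic): 1 H each → 2
  2 × C: no H
  2 × O: no H
  1 × C: 1 H
  1 × Cl: no H
  1 × F: no H
  1 × N (charge +1): 3 H
  Total hydrogens = 16.
Net charge +1.
Molecular formula: C17H16ClFNO2+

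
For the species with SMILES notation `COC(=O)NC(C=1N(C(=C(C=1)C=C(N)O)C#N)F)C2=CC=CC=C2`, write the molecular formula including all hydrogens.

Heavy atoms from the SMILES: 16 C, 1 F, 4 N, 3 O.
Implicit hydrogens by atom environment:
  6 × C (aromatic): 1 H each → 6
  4 × C (aromatic): no H
  3 × C: no H
  2 × C: 1 H each → 2
  2 × O: no H
  1 × C: 3 H
  1 × F: no H
  1 × N: 2 H
  1 × N: 1 H
  1 × N (aromatic): no H
  1 × N: no H
  1 × O: 1 H
  Total hydrogens = 15.
Molecular formula: C16H15FN4O3

C16H15FN4O3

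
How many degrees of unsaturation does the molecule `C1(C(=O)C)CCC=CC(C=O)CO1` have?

Molecular formula from the SMILES: C10H14O3.
DoU = (2C + 2 + N − H − X)/2 = (2·10 + 2 + 0 − 14 − 0)/2 = 8/2 = 4.
(Structurally: 1 ring(s) + 3 π bond(s) = 4.)

4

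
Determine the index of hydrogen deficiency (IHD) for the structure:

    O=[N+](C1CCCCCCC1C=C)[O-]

3

Molecular formula from the SMILES: C10H17NO2.
DoU = (2C + 2 + N − H − X)/2 = (2·10 + 2 + 1 − 17 − 0)/2 = 6/2 = 3.
(Structurally: 1 ring(s) + 2 π bond(s) = 3.)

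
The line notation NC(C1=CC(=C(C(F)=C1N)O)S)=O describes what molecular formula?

Heavy atoms from the SMILES: 7 C, 1 F, 2 N, 2 O, 1 S.
Implicit hydrogens by atom environment:
  5 × C (aromatic): no H
  2 × N: 2 H each → 4
  1 × C (aromatic): 1 H
  1 × C: no H
  1 × F: no H
  1 × O: 1 H
  1 × O: no H
  1 × S: 1 H
  Total hydrogens = 7.
Molecular formula: C7H7FN2O2S

C7H7FN2O2S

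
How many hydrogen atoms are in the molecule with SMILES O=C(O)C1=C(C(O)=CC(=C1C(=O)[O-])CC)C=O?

9

Hydrogens are implicit in SMILES; fill each atom to its normal valence:
  5 × C (aromatic): no H
  3 × O: no H
  2 × C: no H
  2 × O: 1 H each → 2
  1 × C: 3 H
  1 × C: 2 H
  1 × C (aromatic): 1 H
  1 × C: 1 H
  1 × O (charge -1): no H
  Total hydrogens = 9.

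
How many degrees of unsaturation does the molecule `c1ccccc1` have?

Molecular formula from the SMILES: C6H6.
DoU = (2C + 2 + N − H − X)/2 = (2·6 + 2 + 0 − 6 − 0)/2 = 8/2 = 4.
(Structurally: 1 ring(s) + 3 π bond(s) = 4.)

4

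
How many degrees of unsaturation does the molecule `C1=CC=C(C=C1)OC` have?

4

Molecular formula from the SMILES: C7H8O.
DoU = (2C + 2 + N − H − X)/2 = (2·7 + 2 + 0 − 8 − 0)/2 = 8/2 = 4.
(Structurally: 1 ring(s) + 3 π bond(s) = 4.)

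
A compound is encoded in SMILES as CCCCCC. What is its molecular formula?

C6H14

Heavy atoms from the SMILES: 6 C.
Implicit hydrogens by atom environment:
  4 × C: 2 H each → 8
  2 × C: 3 H each → 6
  Total hydrogens = 14.
Molecular formula: C6H14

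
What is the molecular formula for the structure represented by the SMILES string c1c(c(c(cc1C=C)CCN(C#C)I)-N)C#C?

Heavy atoms from the SMILES: 14 C, 1 I, 2 N.
Implicit hydrogens by atom environment:
  4 × C (aromatic): no H
  3 × C: 2 H each → 6
  3 × C: 1 H each → 3
  2 × C (aromatic): 1 H each → 2
  2 × C: no H
  1 × I: no H
  1 × N: 2 H
  1 × N: no H
  Total hydrogens = 13.
Molecular formula: C14H13IN2

C14H13IN2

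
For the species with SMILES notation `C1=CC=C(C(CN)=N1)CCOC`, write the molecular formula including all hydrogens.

Heavy atoms from the SMILES: 9 C, 2 N, 1 O.
Implicit hydrogens by atom environment:
  3 × C: 2 H each → 6
  3 × C (aromatic): 1 H each → 3
  2 × C (aromatic): no H
  1 × C: 3 H
  1 × N: 2 H
  1 × N (aromatic): no H
  1 × O: no H
  Total hydrogens = 14.
Molecular formula: C9H14N2O

C9H14N2O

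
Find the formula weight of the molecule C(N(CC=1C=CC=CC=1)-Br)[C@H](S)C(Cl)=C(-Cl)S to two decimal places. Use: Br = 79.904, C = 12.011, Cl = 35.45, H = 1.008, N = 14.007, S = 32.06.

Molecular formula: C11H12BrCl2NS2.
M = 1×79.904 + 11×12.011 + 2×35.45 + 12×1.008 + 1×14.007 + 2×32.06 = 373.15 g/mol.

373.15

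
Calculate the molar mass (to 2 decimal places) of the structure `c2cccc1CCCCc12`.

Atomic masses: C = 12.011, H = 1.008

Molecular formula: C10H12.
M = 10×12.011 + 12×1.008 = 132.21 g/mol.

132.21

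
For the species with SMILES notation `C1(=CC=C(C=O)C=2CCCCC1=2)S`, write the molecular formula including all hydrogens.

C11H12OS

Heavy atoms from the SMILES: 11 C, 1 O, 1 S.
Implicit hydrogens by atom environment:
  4 × C: 2 H each → 8
  4 × C (aromatic): no H
  2 × C (aromatic): 1 H each → 2
  1 × C: 1 H
  1 × O: no H
  1 × S: 1 H
  Total hydrogens = 12.
Molecular formula: C11H12OS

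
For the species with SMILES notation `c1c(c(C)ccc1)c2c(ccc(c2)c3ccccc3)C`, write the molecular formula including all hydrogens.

C20H18

Heavy atoms from the SMILES: 20 C.
Implicit hydrogens by atom environment:
  12 × C (aromatic): 1 H each → 12
  6 × C (aromatic): no H
  2 × C: 3 H each → 6
  Total hydrogens = 18.
Molecular formula: C20H18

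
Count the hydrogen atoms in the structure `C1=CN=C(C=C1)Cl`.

Hydrogens are implicit in SMILES; fill each atom to its normal valence:
  4 × C (aromatic): 1 H each → 4
  1 × C (aromatic): no H
  1 × Cl: no H
  1 × N (aromatic): no H
  Total hydrogens = 4.

4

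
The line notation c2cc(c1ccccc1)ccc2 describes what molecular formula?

Heavy atoms from the SMILES: 12 C.
Implicit hydrogens by atom environment:
  10 × C (aromatic): 1 H each → 10
  2 × C (aromatic): no H
  Total hydrogens = 10.
Molecular formula: C12H10

C12H10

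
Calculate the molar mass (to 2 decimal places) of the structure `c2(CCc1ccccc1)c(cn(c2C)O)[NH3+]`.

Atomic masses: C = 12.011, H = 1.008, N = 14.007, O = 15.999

Molecular formula: C13H17N2O+.
M = 13×12.011 + 17×1.008 + 2×14.007 + 1×15.999 = 217.29 g/mol.

217.29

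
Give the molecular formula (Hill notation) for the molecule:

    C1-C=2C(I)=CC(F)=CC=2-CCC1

C10H10FI

Heavy atoms from the SMILES: 10 C, 1 F, 1 I.
Implicit hydrogens by atom environment:
  4 × C: 2 H each → 8
  4 × C (aromatic): no H
  2 × C (aromatic): 1 H each → 2
  1 × F: no H
  1 × I: no H
  Total hydrogens = 10.
Molecular formula: C10H10FI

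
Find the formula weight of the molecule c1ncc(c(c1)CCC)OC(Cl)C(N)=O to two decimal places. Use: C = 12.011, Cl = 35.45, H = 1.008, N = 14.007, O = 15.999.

Molecular formula: C10H13ClN2O2.
M = 10×12.011 + 1×35.45 + 13×1.008 + 2×14.007 + 2×15.999 = 228.68 g/mol.

228.68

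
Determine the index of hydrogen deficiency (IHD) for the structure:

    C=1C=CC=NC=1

4

Molecular formula from the SMILES: C5H5N.
DoU = (2C + 2 + N − H − X)/2 = (2·5 + 2 + 1 − 5 − 0)/2 = 8/2 = 4.
(Structurally: 1 ring(s) + 3 π bond(s) = 4.)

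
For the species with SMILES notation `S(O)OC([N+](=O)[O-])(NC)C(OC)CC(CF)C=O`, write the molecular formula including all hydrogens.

C8H15FN2O6S

Heavy atoms from the SMILES: 8 C, 1 F, 2 N, 6 O, 1 S.
Implicit hydrogens by atom environment:
  4 × O: no H
  3 × C: 1 H each → 3
  2 × C: 3 H each → 6
  2 × C: 2 H each → 4
  1 × C: no H
  1 × F: no H
  1 × N: 1 H
  1 × N (charge +1): no H
  1 × O: 1 H
  1 × O (charge -1): no H
  1 × S: no H
  Total hydrogens = 15.
Molecular formula: C8H15FN2O6S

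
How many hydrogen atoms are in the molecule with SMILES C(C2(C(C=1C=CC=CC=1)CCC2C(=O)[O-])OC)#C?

15

Hydrogens are implicit in SMILES; fill each atom to its normal valence:
  5 × C (aromatic): 1 H each → 5
  3 × C: 1 H each → 3
  3 × C: no H
  2 × C: 2 H each → 4
  2 × O: no H
  1 × C: 3 H
  1 × C (aromatic): no H
  1 × O (charge -1): no H
  Total hydrogens = 15.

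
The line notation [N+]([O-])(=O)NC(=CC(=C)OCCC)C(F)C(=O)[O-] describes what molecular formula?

Heavy atoms from the SMILES: 9 C, 1 F, 2 N, 5 O.
Implicit hydrogens by atom environment:
  3 × C: 2 H each → 6
  3 × C: no H
  3 × O: no H
  2 × C: 1 H each → 2
  2 × O (charge -1): no H
  1 × C: 3 H
  1 × F: no H
  1 × N: 1 H
  1 × N (charge +1): no H
  Total hydrogens = 12.
Net charge -1.
Molecular formula: C9H12FN2O5-

C9H12FN2O5-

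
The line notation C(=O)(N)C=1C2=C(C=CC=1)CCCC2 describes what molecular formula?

Heavy atoms from the SMILES: 11 C, 1 N, 1 O.
Implicit hydrogens by atom environment:
  4 × C: 2 H each → 8
  3 × C (aromatic): 1 H each → 3
  3 × C (aromatic): no H
  1 × C: no H
  1 × N: 2 H
  1 × O: no H
  Total hydrogens = 13.
Molecular formula: C11H13NO

C11H13NO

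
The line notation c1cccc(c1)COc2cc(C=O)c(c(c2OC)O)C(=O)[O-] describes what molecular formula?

Heavy atoms from the SMILES: 16 C, 6 O.
Implicit hydrogens by atom environment:
  6 × C (aromatic): 1 H each → 6
  6 × C (aromatic): no H
  4 × O: no H
  1 × C: 3 H
  1 × C: 2 H
  1 × C: 1 H
  1 × C: no H
  1 × O: 1 H
  1 × O (charge -1): no H
  Total hydrogens = 13.
Net charge -1.
Molecular formula: C16H13O6-

C16H13O6-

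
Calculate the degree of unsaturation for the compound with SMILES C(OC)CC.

0

Molecular formula from the SMILES: C4H10O.
DoU = (2C + 2 + N − H − X)/2 = (2·4 + 2 + 0 − 10 − 0)/2 = 0/2 = 0.
(Structurally: 0 ring(s) + 0 π bond(s) = 0.)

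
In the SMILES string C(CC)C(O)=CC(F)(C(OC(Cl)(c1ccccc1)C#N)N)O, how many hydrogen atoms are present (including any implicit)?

18

Hydrogens are implicit in SMILES; fill each atom to its normal valence:
  5 × C (aromatic): 1 H each → 5
  4 × C: no H
  2 × C: 2 H each → 4
  2 × C: 1 H each → 2
  2 × O: 1 H each → 2
  1 × C: 3 H
  1 × C (aromatic): no H
  1 × Cl: no H
  1 × F: no H
  1 × N: 2 H
  1 × N: no H
  1 × O: no H
  Total hydrogens = 18.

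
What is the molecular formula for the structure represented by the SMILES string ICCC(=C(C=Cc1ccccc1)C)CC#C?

C16H17I

Heavy atoms from the SMILES: 16 C, 1 I.
Implicit hydrogens by atom environment:
  5 × C (aromatic): 1 H each → 5
  3 × C: 2 H each → 6
  3 × C: 1 H each → 3
  3 × C: no H
  1 × C: 3 H
  1 × C (aromatic): no H
  1 × I: no H
  Total hydrogens = 17.
Molecular formula: C16H17I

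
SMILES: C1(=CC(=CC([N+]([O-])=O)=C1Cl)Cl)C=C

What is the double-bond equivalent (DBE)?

Molecular formula from the SMILES: C8H5Cl2NO2.
DoU = (2C + 2 + N − H − X)/2 = (2·8 + 2 + 1 − 5 − 2)/2 = 12/2 = 6.
(Structurally: 1 ring(s) + 5 π bond(s) = 6.)

6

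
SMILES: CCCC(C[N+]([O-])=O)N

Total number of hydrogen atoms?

12

Hydrogens are implicit in SMILES; fill each atom to its normal valence:
  3 × C: 2 H each → 6
  1 × C: 3 H
  1 × C: 1 H
  1 × N: 2 H
  1 × N (charge +1): no H
  1 × O: no H
  1 × O (charge -1): no H
  Total hydrogens = 12.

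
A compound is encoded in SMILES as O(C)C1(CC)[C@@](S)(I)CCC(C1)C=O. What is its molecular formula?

C10H17IO2S

Heavy atoms from the SMILES: 10 C, 1 I, 2 O, 1 S.
Implicit hydrogens by atom environment:
  4 × C: 2 H each → 8
  2 × C: 3 H each → 6
  2 × C: 1 H each → 2
  2 × C: no H
  2 × O: no H
  1 × I: no H
  1 × S: 1 H
  Total hydrogens = 17.
Molecular formula: C10H17IO2S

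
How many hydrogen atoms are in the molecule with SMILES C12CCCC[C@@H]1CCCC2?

18

Hydrogens are implicit in SMILES; fill each atom to its normal valence:
  8 × C: 2 H each → 16
  2 × C: 1 H each → 2
  Total hydrogens = 18.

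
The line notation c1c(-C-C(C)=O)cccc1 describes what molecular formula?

C9H10O

Heavy atoms from the SMILES: 9 C, 1 O.
Implicit hydrogens by atom environment:
  5 × C (aromatic): 1 H each → 5
  1 × C: 3 H
  1 × C: 2 H
  1 × C (aromatic): no H
  1 × C: no H
  1 × O: no H
  Total hydrogens = 10.
Molecular formula: C9H10O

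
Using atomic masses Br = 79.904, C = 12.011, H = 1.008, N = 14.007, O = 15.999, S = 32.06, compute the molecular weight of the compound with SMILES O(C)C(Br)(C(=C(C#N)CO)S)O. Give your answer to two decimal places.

Molecular formula: C6H8BrNO3S.
M = 1×79.904 + 6×12.011 + 8×1.008 + 1×14.007 + 3×15.999 + 1×32.06 = 254.10 g/mol.

254.10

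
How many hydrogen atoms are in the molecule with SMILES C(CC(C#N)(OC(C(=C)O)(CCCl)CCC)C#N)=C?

19

Hydrogens are implicit in SMILES; fill each atom to its normal valence:
  7 × C: 2 H each → 14
  5 × C: no H
  2 × N: no H
  1 × C: 3 H
  1 × C: 1 H
  1 × Cl: no H
  1 × O: 1 H
  1 × O: no H
  Total hydrogens = 19.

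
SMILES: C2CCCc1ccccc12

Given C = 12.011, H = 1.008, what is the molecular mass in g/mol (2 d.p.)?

Molecular formula: C10H12.
M = 10×12.011 + 12×1.008 = 132.21 g/mol.

132.21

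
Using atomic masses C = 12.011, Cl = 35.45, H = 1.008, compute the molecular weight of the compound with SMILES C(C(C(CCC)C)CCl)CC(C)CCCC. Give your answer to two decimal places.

246.86

Molecular formula: C15H31Cl.
M = 15×12.011 + 1×35.45 + 31×1.008 = 246.86 g/mol.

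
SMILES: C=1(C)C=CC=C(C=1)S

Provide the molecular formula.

C7H8S

Heavy atoms from the SMILES: 7 C, 1 S.
Implicit hydrogens by atom environment:
  4 × C (aromatic): 1 H each → 4
  2 × C (aromatic): no H
  1 × C: 3 H
  1 × S: 1 H
  Total hydrogens = 8.
Molecular formula: C7H8S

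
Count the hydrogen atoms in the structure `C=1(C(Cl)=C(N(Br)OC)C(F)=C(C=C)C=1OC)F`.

9

Hydrogens are implicit in SMILES; fill each atom to its normal valence:
  6 × C (aromatic): no H
  2 × C: 3 H each → 6
  2 × F: no H
  2 × O: no H
  1 × Br: no H
  1 × C: 2 H
  1 × C: 1 H
  1 × Cl: no H
  1 × N: no H
  Total hydrogens = 9.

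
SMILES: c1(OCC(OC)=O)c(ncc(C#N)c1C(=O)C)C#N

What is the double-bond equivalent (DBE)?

10

Molecular formula from the SMILES: C12H9N3O4.
DoU = (2C + 2 + N − H − X)/2 = (2·12 + 2 + 3 − 9 − 0)/2 = 20/2 = 10.
(Structurally: 1 ring(s) + 9 π bond(s) = 10.)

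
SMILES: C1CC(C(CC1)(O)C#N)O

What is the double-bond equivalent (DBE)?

Molecular formula from the SMILES: C7H11NO2.
DoU = (2C + 2 + N − H − X)/2 = (2·7 + 2 + 1 − 11 − 0)/2 = 6/2 = 3.
(Structurally: 1 ring(s) + 2 π bond(s) = 3.)

3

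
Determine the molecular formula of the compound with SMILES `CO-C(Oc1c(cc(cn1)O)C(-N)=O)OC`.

C9H12N2O5

Heavy atoms from the SMILES: 9 C, 2 N, 5 O.
Implicit hydrogens by atom environment:
  4 × O: no H
  3 × C (aromatic): no H
  2 × C: 3 H each → 6
  2 × C (aromatic): 1 H each → 2
  1 × C: 1 H
  1 × C: no H
  1 × N: 2 H
  1 × N (aromatic): no H
  1 × O: 1 H
  Total hydrogens = 12.
Molecular formula: C9H12N2O5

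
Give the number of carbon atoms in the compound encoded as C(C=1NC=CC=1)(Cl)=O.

5

The symbol for carbon appears 5 times in the SMILES. (Cl is a single chlorine, not C + l.)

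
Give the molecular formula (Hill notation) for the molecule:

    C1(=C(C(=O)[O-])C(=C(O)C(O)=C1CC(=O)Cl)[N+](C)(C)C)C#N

C13H13ClN2O5

Heavy atoms from the SMILES: 13 C, 1 Cl, 2 N, 5 O.
Implicit hydrogens by atom environment:
  6 × C (aromatic): no H
  3 × C: 3 H each → 9
  3 × C: no H
  2 × O: 1 H each → 2
  2 × O: no H
  1 × C: 2 H
  1 × Cl: no H
  1 × N (charge +1): no H
  1 × N: no H
  1 × O (charge -1): no H
  Total hydrogens = 13.
Molecular formula: C13H13ClN2O5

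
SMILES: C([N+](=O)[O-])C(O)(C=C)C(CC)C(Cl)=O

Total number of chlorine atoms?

1

The symbol for chlorine appears 1 time in the SMILES.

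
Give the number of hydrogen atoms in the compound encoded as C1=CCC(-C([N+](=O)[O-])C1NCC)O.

Hydrogens are implicit in SMILES; fill each atom to its normal valence:
  5 × C: 1 H each → 5
  2 × C: 2 H each → 4
  1 × C: 3 H
  1 × N: 1 H
  1 × N (charge +1): no H
  1 × O: 1 H
  1 × O: no H
  1 × O (charge -1): no H
  Total hydrogens = 14.

14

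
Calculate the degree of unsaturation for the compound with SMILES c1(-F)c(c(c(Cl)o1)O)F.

3

Molecular formula from the SMILES: C4HClF2O2.
DoU = (2C + 2 + N − H − X)/2 = (2·4 + 2 + 0 − 1 − 3)/2 = 6/2 = 3.
(Structurally: 1 ring(s) + 2 π bond(s) = 3.)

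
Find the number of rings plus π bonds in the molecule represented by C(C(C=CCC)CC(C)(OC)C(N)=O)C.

Molecular formula from the SMILES: C12H23NO2.
DoU = (2C + 2 + N − H − X)/2 = (2·12 + 2 + 1 − 23 − 0)/2 = 4/2 = 2.
(Structurally: 0 ring(s) + 2 π bond(s) = 2.)

2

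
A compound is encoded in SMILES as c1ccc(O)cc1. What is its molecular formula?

Heavy atoms from the SMILES: 6 C, 1 O.
Implicit hydrogens by atom environment:
  5 × C (aromatic): 1 H each → 5
  1 × C (aromatic): no H
  1 × O: 1 H
  Total hydrogens = 6.
Molecular formula: C6H6O

C6H6O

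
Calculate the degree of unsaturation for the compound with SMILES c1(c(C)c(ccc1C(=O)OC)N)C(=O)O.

Molecular formula from the SMILES: C10H11NO4.
DoU = (2C + 2 + N − H − X)/2 = (2·10 + 2 + 1 − 11 − 0)/2 = 12/2 = 6.
(Structurally: 1 ring(s) + 5 π bond(s) = 6.)

6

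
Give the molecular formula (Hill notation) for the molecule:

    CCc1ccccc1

Heavy atoms from the SMILES: 8 C.
Implicit hydrogens by atom environment:
  5 × C (aromatic): 1 H each → 5
  1 × C: 3 H
  1 × C: 2 H
  1 × C (aromatic): no H
  Total hydrogens = 10.
Molecular formula: C8H10

C8H10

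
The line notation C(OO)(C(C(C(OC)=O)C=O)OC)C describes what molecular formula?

Heavy atoms from the SMILES: 8 C, 6 O.
Implicit hydrogens by atom environment:
  5 × O: no H
  4 × C: 1 H each → 4
  3 × C: 3 H each → 9
  1 × C: no H
  1 × O: 1 H
  Total hydrogens = 14.
Molecular formula: C8H14O6

C8H14O6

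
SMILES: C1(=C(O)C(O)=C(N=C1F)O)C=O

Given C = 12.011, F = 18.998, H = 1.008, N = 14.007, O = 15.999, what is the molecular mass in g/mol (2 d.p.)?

Molecular formula: C6H4FNO4.
M = 6×12.011 + 1×18.998 + 4×1.008 + 1×14.007 + 4×15.999 = 173.10 g/mol.

173.10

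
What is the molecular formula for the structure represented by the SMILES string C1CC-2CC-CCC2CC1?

C10H18

Heavy atoms from the SMILES: 10 C.
Implicit hydrogens by atom environment:
  8 × C: 2 H each → 16
  2 × C: 1 H each → 2
  Total hydrogens = 18.
Molecular formula: C10H18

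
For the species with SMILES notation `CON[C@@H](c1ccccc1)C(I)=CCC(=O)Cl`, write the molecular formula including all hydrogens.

C12H13ClINO2

Heavy atoms from the SMILES: 12 C, 1 Cl, 1 I, 1 N, 2 O.
Implicit hydrogens by atom environment:
  5 × C (aromatic): 1 H each → 5
  2 × C: 1 H each → 2
  2 × C: no H
  2 × O: no H
  1 × C: 3 H
  1 × C: 2 H
  1 × C (aromatic): no H
  1 × Cl: no H
  1 × I: no H
  1 × N: 1 H
  Total hydrogens = 13.
Molecular formula: C12H13ClINO2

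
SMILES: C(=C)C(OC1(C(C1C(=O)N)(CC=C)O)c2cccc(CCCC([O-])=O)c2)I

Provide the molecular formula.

C20H23INO5-

Heavy atoms from the SMILES: 20 C, 1 I, 1 N, 5 O.
Implicit hydrogens by atom environment:
  6 × C: 2 H each → 12
  4 × C: 1 H each → 4
  4 × C (aromatic): 1 H each → 4
  4 × C: no H
  3 × O: no H
  2 × C (aromatic): no H
  1 × I: no H
  1 × N: 2 H
  1 × O: 1 H
  1 × O (charge -1): no H
  Total hydrogens = 23.
Net charge -1.
Molecular formula: C20H23INO5-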